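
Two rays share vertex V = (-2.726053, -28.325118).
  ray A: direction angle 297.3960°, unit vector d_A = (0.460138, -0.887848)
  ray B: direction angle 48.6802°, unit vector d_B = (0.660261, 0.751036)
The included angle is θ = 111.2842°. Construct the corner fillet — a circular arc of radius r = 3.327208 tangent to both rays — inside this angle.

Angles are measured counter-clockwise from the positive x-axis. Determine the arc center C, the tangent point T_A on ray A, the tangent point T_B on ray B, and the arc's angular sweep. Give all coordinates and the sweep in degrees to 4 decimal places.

center=(1.2746,-28.8136) T_A=(-1.6794,-30.3446) T_B=(-1.2242,-26.6168) sweep=68.7158

bisector direction at 353.0381° = (0.992627,-0.121209)
center distance |VC| = r/sin(θ/2) = 3.327208/sin(55.6421°) = 4.030398
C = V + |VC|·bis = (1.2746,-28.8136)
T_A = V + ((C−V)·d_A)·d_A = V + 2.2746·d_A = (-1.6794,-30.3446)
T_B = V + ((C−V)·d_B)·d_B = V + 2.2746·d_B = (-1.2242,-26.6168)
sweep = 180° − θ = 68.7158°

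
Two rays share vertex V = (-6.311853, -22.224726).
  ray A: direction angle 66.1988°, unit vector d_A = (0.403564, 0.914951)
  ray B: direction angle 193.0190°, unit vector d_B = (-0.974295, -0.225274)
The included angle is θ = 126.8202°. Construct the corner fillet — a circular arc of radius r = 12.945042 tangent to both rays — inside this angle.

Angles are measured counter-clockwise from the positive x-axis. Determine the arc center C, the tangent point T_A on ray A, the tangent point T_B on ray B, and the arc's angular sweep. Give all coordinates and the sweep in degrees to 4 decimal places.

center=(-15.5410,-11.0721) T_A=(-3.6969,-16.2963) T_B=(-12.6248,-23.6844) sweep=53.1798

bisector direction at 129.6089° = (-0.637544,0.770414)
center distance |VC| = r/sin(θ/2) = 12.945042/sin(63.4101°) = 14.476137
C = V + |VC|·bis = (-15.5410,-11.0721)
T_A = V + ((C−V)·d_A)·d_A = V + 6.4795·d_A = (-3.6969,-16.2963)
T_B = V + ((C−V)·d_B)·d_B = V + 6.4795·d_B = (-12.6248,-23.6844)
sweep = 180° − θ = 53.1798°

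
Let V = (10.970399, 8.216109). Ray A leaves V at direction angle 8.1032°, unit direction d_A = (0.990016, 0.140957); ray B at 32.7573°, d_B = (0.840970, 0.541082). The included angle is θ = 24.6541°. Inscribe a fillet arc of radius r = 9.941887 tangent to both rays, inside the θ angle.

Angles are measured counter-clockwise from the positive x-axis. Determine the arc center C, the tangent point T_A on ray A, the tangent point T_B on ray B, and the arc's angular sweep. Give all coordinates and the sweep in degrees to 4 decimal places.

center=(54.6092,24.4715) T_A=(56.0106,14.6288) T_B=(49.2298,32.8323) sweep=155.3459

bisector direction at 20.4302° = (0.937098,0.349067)
center distance |VC| = r/sin(θ/2) = 9.941887/sin(12.3270°) = 46.568040
C = V + |VC|·bis = (54.6092,24.4715)
T_A = V + ((C−V)·d_A)·d_A = V + 45.4944·d_A = (56.0106,14.6288)
T_B = V + ((C−V)·d_B)·d_B = V + 45.4944·d_B = (49.2298,32.8323)
sweep = 180° − θ = 155.3459°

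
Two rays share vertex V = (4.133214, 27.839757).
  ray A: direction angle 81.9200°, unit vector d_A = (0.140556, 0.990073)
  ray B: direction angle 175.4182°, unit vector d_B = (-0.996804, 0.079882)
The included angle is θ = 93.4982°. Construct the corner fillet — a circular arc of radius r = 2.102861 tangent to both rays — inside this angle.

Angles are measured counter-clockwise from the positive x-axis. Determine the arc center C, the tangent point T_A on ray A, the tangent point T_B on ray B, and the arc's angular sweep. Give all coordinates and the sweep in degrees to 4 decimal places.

center=(2.3293,30.0939) T_A=(4.4113,29.7984) T_B=(2.1613,27.9978) sweep=86.5018

bisector direction at 128.6691° = (-0.624822,0.780767)
center distance |VC| = r/sin(θ/2) = 2.102861/sin(46.7491°) = 2.887117
C = V + |VC|·bis = (2.3293,30.0939)
T_A = V + ((C−V)·d_A)·d_A = V + 1.9782·d_A = (4.4113,29.7984)
T_B = V + ((C−V)·d_B)·d_B = V + 1.9782·d_B = (2.1613,27.9978)
sweep = 180° − θ = 86.5018°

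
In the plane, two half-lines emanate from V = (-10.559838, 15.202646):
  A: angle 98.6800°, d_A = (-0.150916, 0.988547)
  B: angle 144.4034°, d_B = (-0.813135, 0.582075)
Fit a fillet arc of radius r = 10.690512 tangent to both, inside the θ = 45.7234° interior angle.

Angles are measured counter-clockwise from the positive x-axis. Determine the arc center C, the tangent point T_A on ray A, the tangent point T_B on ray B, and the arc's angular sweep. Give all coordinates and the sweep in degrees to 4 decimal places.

center=(-24.9544,38.6541) T_A=(-14.3863,40.2675) T_B=(-31.1771,29.9613) sweep=134.2766

bisector direction at 121.5417° = (-0.523119,0.852260)
center distance |VC| = r/sin(θ/2) = 10.690512/sin(22.8617°) = 27.516833
C = V + |VC|·bis = (-24.9544,38.6541)
T_A = V + ((C−V)·d_A)·d_A = V + 25.3553·d_A = (-14.3863,40.2675)
T_B = V + ((C−V)·d_B)·d_B = V + 25.3553·d_B = (-31.1771,29.9613)
sweep = 180° − θ = 134.2766°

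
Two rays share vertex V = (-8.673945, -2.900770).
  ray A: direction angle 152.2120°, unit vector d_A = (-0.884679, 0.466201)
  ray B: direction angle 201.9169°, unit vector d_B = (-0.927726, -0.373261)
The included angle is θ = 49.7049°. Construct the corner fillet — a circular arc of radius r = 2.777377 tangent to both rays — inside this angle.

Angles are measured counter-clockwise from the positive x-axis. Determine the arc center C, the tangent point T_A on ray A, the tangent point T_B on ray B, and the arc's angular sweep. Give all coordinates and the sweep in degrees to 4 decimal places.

center=(-15.2736,-2.5623) T_A=(-13.9788,-0.1053) T_B=(-14.2369,-5.1390) sweep=130.2951

bisector direction at 177.0644° = (-0.998688,0.051213)
center distance |VC| = r/sin(θ/2) = 2.777377/sin(24.8525°) = 6.608351
C = V + |VC|·bis = (-15.2736,-2.5623)
T_A = V + ((C−V)·d_A)·d_A = V + 5.9964·d_A = (-13.9788,-0.1053)
T_B = V + ((C−V)·d_B)·d_B = V + 5.9964·d_B = (-14.2369,-5.1390)
sweep = 180° − θ = 130.2951°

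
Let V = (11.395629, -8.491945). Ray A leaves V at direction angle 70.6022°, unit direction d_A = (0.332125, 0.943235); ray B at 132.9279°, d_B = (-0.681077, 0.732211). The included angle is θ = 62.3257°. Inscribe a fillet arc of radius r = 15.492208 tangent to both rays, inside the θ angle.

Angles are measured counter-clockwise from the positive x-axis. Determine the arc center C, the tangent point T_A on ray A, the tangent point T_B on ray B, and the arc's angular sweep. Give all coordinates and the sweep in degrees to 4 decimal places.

center=(5.2913,20.8173) T_A=(19.9041,15.6720) T_B=(-6.0523,10.2660) sweep=117.6743

bisector direction at 101.7651° = (-0.203899,0.978992)
center distance |VC| = r/sin(θ/2) = 15.492208/sin(31.1628°) = 29.938237
C = V + |VC|·bis = (5.2913,20.8173)
T_A = V + ((C−V)·d_A)·d_A = V + 25.6181·d_A = (19.9041,15.6720)
T_B = V + ((C−V)·d_B)·d_B = V + 25.6181·d_B = (-6.0523,10.2660)
sweep = 180° − θ = 117.6743°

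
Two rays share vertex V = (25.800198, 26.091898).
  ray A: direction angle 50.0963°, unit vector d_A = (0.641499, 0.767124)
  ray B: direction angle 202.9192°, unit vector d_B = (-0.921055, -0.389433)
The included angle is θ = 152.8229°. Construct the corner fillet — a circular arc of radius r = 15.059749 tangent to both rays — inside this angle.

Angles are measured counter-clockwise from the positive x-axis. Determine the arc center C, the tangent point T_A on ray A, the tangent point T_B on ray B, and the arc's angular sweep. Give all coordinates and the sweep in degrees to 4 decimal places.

center=(16.5827,38.5452) T_A=(28.1354,28.8843) T_B=(22.4474,24.6743) sweep=27.1771

bisector direction at 126.5078° = (-0.594932,0.803776)
center distance |VC| = r/sin(θ/2) = 15.059749/sin(76.4115°) = 15.493442
C = V + |VC|·bis = (16.5827,38.5452)
T_A = V + ((C−V)·d_A)·d_A = V + 3.6402·d_A = (28.1354,28.8843)
T_B = V + ((C−V)·d_B)·d_B = V + 3.6402·d_B = (22.4474,24.6743)
sweep = 180° − θ = 27.1771°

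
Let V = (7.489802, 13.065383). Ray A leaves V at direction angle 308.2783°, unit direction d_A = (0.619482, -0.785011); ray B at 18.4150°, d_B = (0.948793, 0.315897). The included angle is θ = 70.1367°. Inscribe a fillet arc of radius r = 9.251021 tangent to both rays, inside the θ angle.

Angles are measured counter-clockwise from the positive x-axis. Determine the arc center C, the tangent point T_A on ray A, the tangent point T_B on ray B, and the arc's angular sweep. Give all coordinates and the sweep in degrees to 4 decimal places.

bisector direction at 343.3467° = (0.958056,-0.286581)
center distance |VC| = r/sin(θ/2) = 9.251021/sin(35.0684°) = 16.101243
C = V + |VC|·bis = (22.9157,8.4511)
T_A = V + ((C−V)·d_A)·d_A = V + 13.1783·d_A = (15.6535,2.7202)
T_B = V + ((C−V)·d_B)·d_B = V + 13.1783·d_B = (19.9933,17.2284)
sweep = 180° − θ = 109.8633°

center=(22.9157,8.4511) T_A=(15.6535,2.7202) T_B=(19.9933,17.2284) sweep=109.8633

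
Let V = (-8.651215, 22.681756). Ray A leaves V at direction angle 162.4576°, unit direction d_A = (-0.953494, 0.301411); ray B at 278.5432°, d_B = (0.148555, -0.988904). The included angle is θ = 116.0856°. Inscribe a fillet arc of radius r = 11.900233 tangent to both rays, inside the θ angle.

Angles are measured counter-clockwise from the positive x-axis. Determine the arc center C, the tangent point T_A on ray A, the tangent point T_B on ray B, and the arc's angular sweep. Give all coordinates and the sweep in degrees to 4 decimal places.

center=(-19.3166,13.5726) T_A=(-15.7297,24.9194) T_B=(-7.5484,15.3404) sweep=63.9144

bisector direction at 220.5004° = (-0.760401,-0.649453)
center distance |VC| = r/sin(θ/2) = 11.900233/sin(58.0428°) = 14.025955
C = V + |VC|·bis = (-19.3166,13.5726)
T_A = V + ((C−V)·d_A)·d_A = V + 7.4237·d_A = (-15.7297,24.9194)
T_B = V + ((C−V)·d_B)·d_B = V + 7.4237·d_B = (-7.5484,15.3404)
sweep = 180° − θ = 63.9144°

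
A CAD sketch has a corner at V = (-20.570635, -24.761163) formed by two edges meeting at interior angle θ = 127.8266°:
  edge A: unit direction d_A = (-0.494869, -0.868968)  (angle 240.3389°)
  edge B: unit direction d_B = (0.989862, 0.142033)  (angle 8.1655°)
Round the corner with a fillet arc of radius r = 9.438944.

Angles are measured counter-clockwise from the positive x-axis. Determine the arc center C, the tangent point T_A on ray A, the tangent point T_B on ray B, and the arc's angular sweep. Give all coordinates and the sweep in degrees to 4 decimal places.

center=(-14.6555,-33.4480) T_A=(-22.8576,-28.7770) T_B=(-15.9961,-24.1048) sweep=52.1734

bisector direction at 304.2522° = (0.562837,-0.826568)
center distance |VC| = r/sin(θ/2) = 9.438944/sin(63.9133°) = 10.509556
C = V + |VC|·bis = (-14.6555,-33.4480)
T_A = V + ((C−V)·d_A)·d_A = V + 4.6214·d_A = (-22.8576,-28.7770)
T_B = V + ((C−V)·d_B)·d_B = V + 4.6214·d_B = (-15.9961,-24.1048)
sweep = 180° − θ = 52.1734°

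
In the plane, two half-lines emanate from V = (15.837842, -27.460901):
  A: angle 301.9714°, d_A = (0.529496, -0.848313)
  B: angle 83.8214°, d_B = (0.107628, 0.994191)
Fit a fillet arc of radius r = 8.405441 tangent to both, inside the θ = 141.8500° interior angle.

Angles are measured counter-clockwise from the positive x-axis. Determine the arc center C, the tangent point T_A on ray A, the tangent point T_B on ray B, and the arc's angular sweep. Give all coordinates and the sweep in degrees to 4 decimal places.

bisector direction at 12.8964° = (0.974775,0.223189)
center distance |VC| = r/sin(θ/2) = 8.405441/sin(70.9250°) = 8.893784
C = V + |VC|·bis = (24.5073,-25.4759)
T_A = V + ((C−V)·d_A)·d_A = V + 2.9065·d_A = (17.3768,-29.9266)
T_B = V + ((C−V)·d_B)·d_B = V + 2.9065·d_B = (16.1507,-24.5712)
sweep = 180° − θ = 38.1500°

center=(24.5073,-25.4759) T_A=(17.3768,-29.9266) T_B=(16.1507,-24.5712) sweep=38.1500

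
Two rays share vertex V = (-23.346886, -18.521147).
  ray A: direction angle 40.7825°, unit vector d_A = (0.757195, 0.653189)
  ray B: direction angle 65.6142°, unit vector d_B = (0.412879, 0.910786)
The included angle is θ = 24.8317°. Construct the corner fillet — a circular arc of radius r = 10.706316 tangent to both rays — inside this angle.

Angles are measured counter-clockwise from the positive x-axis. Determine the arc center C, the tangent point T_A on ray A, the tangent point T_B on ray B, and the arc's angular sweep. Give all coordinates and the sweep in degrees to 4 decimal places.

bisector direction at 53.1983° = (0.599047,0.800714)
center distance |VC| = r/sin(θ/2) = 10.706316/sin(12.4159°) = 49.795545
C = V + |VC|·bis = (6.4830,21.3508)
T_A = V + ((C−V)·d_A)·d_A = V + 48.6310·d_A = (13.4762,13.2441)
T_B = V + ((C−V)·d_B)·d_B = V + 48.6310·d_B = (-3.2682,25.7713)
sweep = 180° − θ = 155.1683°

center=(6.4830,21.3508) T_A=(13.4762,13.2441) T_B=(-3.2682,25.7713) sweep=155.1683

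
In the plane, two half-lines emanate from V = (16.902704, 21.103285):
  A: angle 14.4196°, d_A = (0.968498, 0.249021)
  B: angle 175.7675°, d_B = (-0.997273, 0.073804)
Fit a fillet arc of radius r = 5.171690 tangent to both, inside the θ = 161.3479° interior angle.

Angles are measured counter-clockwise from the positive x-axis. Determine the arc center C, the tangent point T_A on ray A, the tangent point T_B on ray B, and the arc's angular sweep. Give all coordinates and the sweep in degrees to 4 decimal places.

center=(16.4374,26.3236) T_A=(17.7253,21.3148) T_B=(16.0557,21.1660) sweep=18.6521

bisector direction at 95.0936° = (-0.088782,0.996051)
center distance |VC| = r/sin(θ/2) = 5.171690/sin(80.6740°) = 5.240964
C = V + |VC|·bis = (16.4374,26.3236)
T_A = V + ((C−V)·d_A)·d_A = V + 0.8493·d_A = (17.7253,21.3148)
T_B = V + ((C−V)·d_B)·d_B = V + 0.8493·d_B = (16.0557,21.1660)
sweep = 180° − θ = 18.6521°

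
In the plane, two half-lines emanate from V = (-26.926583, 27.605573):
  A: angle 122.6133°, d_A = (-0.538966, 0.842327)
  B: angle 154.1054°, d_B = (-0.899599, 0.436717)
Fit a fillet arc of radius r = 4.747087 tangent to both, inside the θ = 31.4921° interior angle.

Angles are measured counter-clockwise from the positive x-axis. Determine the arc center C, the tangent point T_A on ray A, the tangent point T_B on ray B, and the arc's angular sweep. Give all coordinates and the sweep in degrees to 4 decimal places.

bisector direction at 138.3594° = (-0.747327,0.664457)
center distance |VC| = r/sin(θ/2) = 4.747087/sin(15.7461°) = 17.492779
C = V + |VC|·bis = (-39.9994,39.2288)
T_A = V + ((C−V)·d_A)·d_A = V + 16.8363·d_A = (-36.0008,41.7873)
T_B = V + ((C−V)·d_B)·d_B = V + 16.8363·d_B = (-42.0725,34.9583)
sweep = 180° − θ = 148.5079°

center=(-39.9994,39.2288) T_A=(-36.0008,41.7873) T_B=(-42.0725,34.9583) sweep=148.5079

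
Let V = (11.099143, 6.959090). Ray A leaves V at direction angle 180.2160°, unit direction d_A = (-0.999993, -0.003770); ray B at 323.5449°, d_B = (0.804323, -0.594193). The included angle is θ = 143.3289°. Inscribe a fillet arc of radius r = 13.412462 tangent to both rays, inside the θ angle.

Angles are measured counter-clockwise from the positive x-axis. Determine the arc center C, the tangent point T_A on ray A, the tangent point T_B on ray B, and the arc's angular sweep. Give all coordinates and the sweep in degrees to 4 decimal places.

center=(6.7048,-6.4700) T_A=(6.6542,6.9423) T_B=(14.6743,4.3179) sweep=36.6711

bisector direction at 251.8804° = (-0.311001,-0.950410)
center distance |VC| = r/sin(θ/2) = 13.412462/sin(71.6645°) = 14.129827
C = V + |VC|·bis = (6.7048,-6.4700)
T_A = V + ((C−V)·d_A)·d_A = V + 4.4450·d_A = (6.6542,6.9423)
T_B = V + ((C−V)·d_B)·d_B = V + 4.4450·d_B = (14.6743,4.3179)
sweep = 180° − θ = 36.6711°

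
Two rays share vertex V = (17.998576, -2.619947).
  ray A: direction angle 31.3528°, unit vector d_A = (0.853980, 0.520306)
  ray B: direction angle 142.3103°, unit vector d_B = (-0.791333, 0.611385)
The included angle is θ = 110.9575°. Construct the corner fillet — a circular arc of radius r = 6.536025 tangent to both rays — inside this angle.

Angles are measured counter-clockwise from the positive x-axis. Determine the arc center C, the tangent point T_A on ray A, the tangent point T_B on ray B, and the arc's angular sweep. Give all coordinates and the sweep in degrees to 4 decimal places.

center=(18.4370,5.3008) T_A=(21.8378,-0.2808) T_B=(14.4410,0.1286) sweep=69.0425

bisector direction at 86.8315° = (0.055272,0.998471)
center distance |VC| = r/sin(θ/2) = 6.536025/sin(55.4787°) = 7.932877
C = V + |VC|·bis = (18.4370,5.3008)
T_A = V + ((C−V)·d_A)·d_A = V + 4.4957·d_A = (21.8378,-0.2808)
T_B = V + ((C−V)·d_B)·d_B = V + 4.4957·d_B = (14.4410,0.1286)
sweep = 180° − θ = 69.0425°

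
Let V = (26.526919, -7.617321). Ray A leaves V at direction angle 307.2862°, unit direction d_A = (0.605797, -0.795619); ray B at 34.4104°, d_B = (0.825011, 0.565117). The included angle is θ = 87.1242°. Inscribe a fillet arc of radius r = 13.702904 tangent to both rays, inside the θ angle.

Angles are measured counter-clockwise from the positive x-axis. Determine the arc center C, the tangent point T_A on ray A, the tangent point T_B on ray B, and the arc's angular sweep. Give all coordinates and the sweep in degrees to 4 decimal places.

bisector direction at 350.8483° = (0.987271,-0.159049)
center distance |VC| = r/sin(θ/2) = 13.702904/sin(43.5621°) = 19.884054
C = V + |VC|·bis = (46.1579,-10.7799)
T_A = V + ((C−V)·d_A)·d_A = V + 14.4085·d_A = (35.2556,-19.0810)
T_B = V + ((C−V)·d_B)·d_B = V + 14.4085·d_B = (38.4141,0.5252)
sweep = 180° − θ = 92.8758°

center=(46.1579,-10.7799) T_A=(35.2556,-19.0810) T_B=(38.4141,0.5252) sweep=92.8758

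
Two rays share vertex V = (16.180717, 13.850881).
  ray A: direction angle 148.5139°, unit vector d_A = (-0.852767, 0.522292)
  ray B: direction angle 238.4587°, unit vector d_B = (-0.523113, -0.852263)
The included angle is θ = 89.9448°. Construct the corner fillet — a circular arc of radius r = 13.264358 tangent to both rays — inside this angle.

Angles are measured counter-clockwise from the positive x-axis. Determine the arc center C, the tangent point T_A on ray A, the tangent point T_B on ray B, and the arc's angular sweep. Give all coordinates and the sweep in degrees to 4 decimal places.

center=(-2.0695,9.4740) T_A=(4.8584,20.7854) T_B=(9.2353,2.5353) sweep=90.0552

bisector direction at 193.4863° = (-0.972426,-0.233213)
center distance |VC| = r/sin(θ/2) = 13.264358/sin(44.9724°) = 18.767678
C = V + |VC|·bis = (-2.0695,9.4740)
T_A = V + ((C−V)·d_A)·d_A = V + 13.2771·d_A = (4.8584,20.7854)
T_B = V + ((C−V)·d_B)·d_B = V + 13.2771·d_B = (9.2353,2.5353)
sweep = 180° − θ = 90.0552°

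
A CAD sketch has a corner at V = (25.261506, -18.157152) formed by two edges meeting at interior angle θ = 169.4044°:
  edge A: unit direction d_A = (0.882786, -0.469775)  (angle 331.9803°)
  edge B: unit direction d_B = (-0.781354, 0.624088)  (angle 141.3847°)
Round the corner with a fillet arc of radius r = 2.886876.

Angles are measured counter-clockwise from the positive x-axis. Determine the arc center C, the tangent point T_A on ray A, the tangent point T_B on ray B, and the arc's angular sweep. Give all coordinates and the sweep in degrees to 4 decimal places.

center=(26.8540,-15.7344) T_A=(25.4978,-18.2829) T_B=(25.0523,-17.9901) sweep=10.5956

bisector direction at 56.6825° = (0.549278,0.835640)
center distance |VC| = r/sin(θ/2) = 2.886876/sin(84.7022°) = 2.899261
C = V + |VC|·bis = (26.8540,-15.7344)
T_A = V + ((C−V)·d_A)·d_A = V + 0.2677·d_A = (25.4978,-18.2829)
T_B = V + ((C−V)·d_B)·d_B = V + 0.2677·d_B = (25.0523,-17.9901)
sweep = 180° − θ = 10.5956°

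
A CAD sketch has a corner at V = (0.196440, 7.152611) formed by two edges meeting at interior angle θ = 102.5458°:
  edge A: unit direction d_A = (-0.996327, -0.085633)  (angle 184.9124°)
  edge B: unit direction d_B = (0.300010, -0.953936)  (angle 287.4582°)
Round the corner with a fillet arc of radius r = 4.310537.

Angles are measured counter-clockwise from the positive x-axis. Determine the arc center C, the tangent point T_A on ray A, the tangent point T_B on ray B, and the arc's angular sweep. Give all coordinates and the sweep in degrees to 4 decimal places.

center=(-2.8785,2.5619) T_A=(-3.2476,6.8566) T_B=(1.2335,3.8551) sweep=77.4542

bisector direction at 236.1853° = (-0.556509,-0.830842)
center distance |VC| = r/sin(θ/2) = 4.310537/sin(51.2729°) = 5.525376
C = V + |VC|·bis = (-2.8785,2.5619)
T_A = V + ((C−V)·d_A)·d_A = V + 3.4567·d_A = (-3.2476,6.8566)
T_B = V + ((C−V)·d_B)·d_B = V + 3.4567·d_B = (1.2335,3.8551)
sweep = 180° − θ = 77.4542°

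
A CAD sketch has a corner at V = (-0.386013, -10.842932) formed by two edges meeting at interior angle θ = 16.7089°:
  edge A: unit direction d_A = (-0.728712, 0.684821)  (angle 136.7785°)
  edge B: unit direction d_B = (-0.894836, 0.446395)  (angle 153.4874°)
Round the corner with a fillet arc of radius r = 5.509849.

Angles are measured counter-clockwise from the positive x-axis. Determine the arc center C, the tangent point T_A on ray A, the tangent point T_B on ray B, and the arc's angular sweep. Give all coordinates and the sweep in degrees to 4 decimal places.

center=(-31.4998,10.8358) T_A=(-27.7265,14.8508) T_B=(-33.9594,5.9053) sweep=163.2911

bisector direction at 145.1330° = (-0.820481,0.571674)
center distance |VC| = r/sin(θ/2) = 5.509849/sin(8.3544°) = 37.921412
C = V + |VC|·bis = (-31.4998,10.8358)
T_A = V + ((C−V)·d_A)·d_A = V + 37.5190·d_A = (-27.7265,14.8508)
T_B = V + ((C−V)·d_B)·d_B = V + 37.5190·d_B = (-33.9594,5.9053)
sweep = 180° − θ = 163.2911°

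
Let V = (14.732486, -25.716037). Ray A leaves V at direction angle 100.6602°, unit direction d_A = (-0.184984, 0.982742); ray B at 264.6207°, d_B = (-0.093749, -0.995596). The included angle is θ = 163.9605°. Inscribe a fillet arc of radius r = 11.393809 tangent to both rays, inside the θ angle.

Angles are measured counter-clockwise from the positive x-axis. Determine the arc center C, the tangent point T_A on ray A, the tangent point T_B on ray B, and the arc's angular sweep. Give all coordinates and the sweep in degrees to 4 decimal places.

bisector direction at 182.6404° = (-0.998938,-0.046068)
center distance |VC| = r/sin(θ/2) = 11.393809/sin(81.9802°) = 11.506341
C = V + |VC|·bis = (3.2384,-26.2461)
T_A = V + ((C−V)·d_A)·d_A = V + 1.6053·d_A = (14.4355,-24.1384)
T_B = V + ((C−V)·d_B)·d_B = V + 1.6053·d_B = (14.5820,-27.3143)
sweep = 180° − θ = 16.0395°

center=(3.2384,-26.2461) T_A=(14.4355,-24.1384) T_B=(14.5820,-27.3143) sweep=16.0395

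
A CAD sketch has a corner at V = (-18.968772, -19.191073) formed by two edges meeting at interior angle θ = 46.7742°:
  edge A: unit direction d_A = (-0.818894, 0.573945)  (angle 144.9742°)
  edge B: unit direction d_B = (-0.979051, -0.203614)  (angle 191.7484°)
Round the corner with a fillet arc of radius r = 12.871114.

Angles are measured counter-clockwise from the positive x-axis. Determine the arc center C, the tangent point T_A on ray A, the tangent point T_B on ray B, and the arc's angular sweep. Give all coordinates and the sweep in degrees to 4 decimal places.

bisector direction at 168.3613° = (-0.979439,0.201740)
center distance |VC| = r/sin(θ/2) = 12.871114/sin(23.3871°) = 32.425741
C = V + |VC|·bis = (-50.7278,-12.6495)
T_A = V + ((C−V)·d_A)·d_A = V + 29.7618·d_A = (-43.3405,-2.1094)
T_B = V + ((C−V)·d_B)·d_B = V + 29.7618·d_B = (-48.1071,-25.2510)
sweep = 180° − θ = 133.2258°

center=(-50.7278,-12.6495) T_A=(-43.3405,-2.1094) T_B=(-48.1071,-25.2510) sweep=133.2258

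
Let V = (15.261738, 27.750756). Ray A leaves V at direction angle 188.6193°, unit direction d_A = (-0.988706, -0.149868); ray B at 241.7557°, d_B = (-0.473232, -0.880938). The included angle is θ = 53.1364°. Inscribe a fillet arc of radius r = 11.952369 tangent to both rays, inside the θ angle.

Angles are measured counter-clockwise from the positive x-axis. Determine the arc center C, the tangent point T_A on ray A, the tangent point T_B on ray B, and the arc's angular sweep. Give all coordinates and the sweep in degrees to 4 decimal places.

center=(-6.5785,12.3513) T_A=(-8.3698,24.1687) T_B=(3.9508,6.6951) sweep=126.8636

bisector direction at 215.1875° = (-0.817271,-0.576254)
center distance |VC| = r/sin(θ/2) = 11.952369/sin(26.5682°) = 26.723372
C = V + |VC|·bis = (-6.5785,12.3513)
T_A = V + ((C−V)·d_A)·d_A = V + 23.9015·d_A = (-8.3698,24.1687)
T_B = V + ((C−V)·d_B)·d_B = V + 23.9015·d_B = (3.9508,6.6951)
sweep = 180° − θ = 126.8636°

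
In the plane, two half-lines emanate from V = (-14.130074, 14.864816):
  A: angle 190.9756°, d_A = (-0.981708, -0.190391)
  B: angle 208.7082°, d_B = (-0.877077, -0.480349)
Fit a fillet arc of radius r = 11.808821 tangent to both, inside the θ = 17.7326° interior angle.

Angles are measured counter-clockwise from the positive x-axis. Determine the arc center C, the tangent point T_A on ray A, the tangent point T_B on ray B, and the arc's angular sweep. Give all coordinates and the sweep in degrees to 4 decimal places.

bisector direction at 199.8419° = (-0.940633,-0.339426)
center distance |VC| = r/sin(θ/2) = 11.808821/sin(8.8663°) = 76.616345
C = V + |VC|·bis = (-86.1979,-11.1408)
T_A = V + ((C−V)·d_A)·d_A = V + 75.7008·d_A = (-88.4462,0.4521)
T_B = V + ((C−V)·d_B)·d_B = V + 75.7008·d_B = (-80.5256,-21.4980)
sweep = 180° − θ = 162.2674°

center=(-86.1979,-11.1408) T_A=(-88.4462,0.4521) T_B=(-80.5256,-21.4980) sweep=162.2674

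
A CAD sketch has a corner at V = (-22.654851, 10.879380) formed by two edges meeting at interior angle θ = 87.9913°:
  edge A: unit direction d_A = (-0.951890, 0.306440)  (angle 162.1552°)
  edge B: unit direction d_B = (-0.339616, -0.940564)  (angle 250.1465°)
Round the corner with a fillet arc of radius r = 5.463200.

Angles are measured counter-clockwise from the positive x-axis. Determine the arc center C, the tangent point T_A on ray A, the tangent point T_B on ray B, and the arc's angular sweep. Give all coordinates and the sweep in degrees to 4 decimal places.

bisector direction at 206.1508° = (-0.897637,-0.440736)
center distance |VC| = r/sin(θ/2) = 5.463200/sin(43.9956°) = 7.865204
C = V + |VC|·bis = (-29.7149,7.4129)
T_A = V + ((C−V)·d_A)·d_A = V + 5.6582·d_A = (-28.0408,12.6133)
T_B = V + ((C−V)·d_B)·d_B = V + 5.6582·d_B = (-24.5765,5.5575)
sweep = 180° − θ = 92.0087°

center=(-29.7149,7.4129) T_A=(-28.0408,12.6133) T_B=(-24.5765,5.5575) sweep=92.0087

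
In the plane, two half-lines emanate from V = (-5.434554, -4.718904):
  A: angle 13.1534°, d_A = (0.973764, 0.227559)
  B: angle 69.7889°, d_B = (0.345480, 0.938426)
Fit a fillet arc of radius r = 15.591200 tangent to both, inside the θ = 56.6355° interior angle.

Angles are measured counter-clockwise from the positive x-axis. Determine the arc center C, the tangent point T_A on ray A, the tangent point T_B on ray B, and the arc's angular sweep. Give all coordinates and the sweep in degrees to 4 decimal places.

center=(19.1929,17.0476) T_A=(22.7409,1.8654) T_B=(4.5617,22.4340) sweep=123.3645

bisector direction at 41.4712° = (0.749289,0.662243)
center distance |VC| = r/sin(θ/2) = 15.591200/sin(28.3178°) = 32.867798
C = V + |VC|·bis = (19.1929,17.0476)
T_A = V + ((C−V)·d_A)·d_A = V + 28.9345·d_A = (22.7409,1.8654)
T_B = V + ((C−V)·d_B)·d_B = V + 28.9345·d_B = (4.5617,22.4340)
sweep = 180° − θ = 123.3645°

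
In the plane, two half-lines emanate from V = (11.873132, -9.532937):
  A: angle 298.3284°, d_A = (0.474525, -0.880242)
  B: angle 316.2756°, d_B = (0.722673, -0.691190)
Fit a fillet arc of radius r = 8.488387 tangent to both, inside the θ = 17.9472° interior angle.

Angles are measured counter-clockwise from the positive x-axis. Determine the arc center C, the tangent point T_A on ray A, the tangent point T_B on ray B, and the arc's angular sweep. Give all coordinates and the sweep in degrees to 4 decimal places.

center=(44.8525,-52.8214) T_A=(37.3807,-56.8494) T_B=(50.7196,-46.6871) sweep=162.0528

bisector direction at 307.3020° = (0.606016,-0.795452)
center distance |VC| = r/sin(θ/2) = 8.488387/sin(8.9736°) = 54.419939
C = V + |VC|·bis = (44.8525,-52.8214)
T_A = V + ((C−V)·d_A)·d_A = V + 53.7539·d_A = (37.3807,-56.8494)
T_B = V + ((C−V)·d_B)·d_B = V + 53.7539·d_B = (50.7196,-46.6871)
sweep = 180° − θ = 162.0528°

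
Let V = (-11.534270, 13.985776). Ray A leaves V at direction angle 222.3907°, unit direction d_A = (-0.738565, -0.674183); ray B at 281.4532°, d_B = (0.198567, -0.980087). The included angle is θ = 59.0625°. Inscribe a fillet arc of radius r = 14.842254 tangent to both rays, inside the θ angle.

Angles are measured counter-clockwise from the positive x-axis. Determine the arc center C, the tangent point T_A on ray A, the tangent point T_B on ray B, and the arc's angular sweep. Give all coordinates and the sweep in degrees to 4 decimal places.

bisector direction at 251.9220° = (-0.310312,-0.950635)
center distance |VC| = r/sin(θ/2) = 14.842254/sin(29.5312°) = 30.112210
C = V + |VC|·bis = (-20.8785,-14.6399)
T_A = V + ((C−V)·d_A)·d_A = V + 26.2002·d_A = (-30.8848,-3.6780)
T_B = V + ((C−V)·d_B)·d_B = V + 26.2002·d_B = (-6.3318,-11.6927)
sweep = 180° − θ = 120.9375°

center=(-20.8785,-14.6399) T_A=(-30.8848,-3.6780) T_B=(-6.3318,-11.6927) sweep=120.9375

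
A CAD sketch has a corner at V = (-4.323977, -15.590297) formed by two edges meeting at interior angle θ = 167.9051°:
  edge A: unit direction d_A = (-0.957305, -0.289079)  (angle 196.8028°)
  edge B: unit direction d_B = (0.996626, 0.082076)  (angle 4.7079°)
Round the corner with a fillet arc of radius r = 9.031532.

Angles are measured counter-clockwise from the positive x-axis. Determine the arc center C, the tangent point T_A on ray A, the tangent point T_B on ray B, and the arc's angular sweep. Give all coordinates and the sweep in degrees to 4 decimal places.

bisector direction at 280.7554° = (0.186616,-0.982433)
center distance |VC| = r/sin(θ/2) = 9.031532/sin(83.9526°) = 9.082074
C = V + |VC|·bis = (-2.6291,-24.5128)
T_A = V + ((C−V)·d_A)·d_A = V + 0.9568·d_A = (-5.2399,-15.8669)
T_B = V + ((C−V)·d_B)·d_B = V + 0.9568·d_B = (-3.3704,-15.5118)
sweep = 180° − θ = 12.0949°

center=(-2.6291,-24.5128) T_A=(-5.2399,-15.8669) T_B=(-3.3704,-15.5118) sweep=12.0949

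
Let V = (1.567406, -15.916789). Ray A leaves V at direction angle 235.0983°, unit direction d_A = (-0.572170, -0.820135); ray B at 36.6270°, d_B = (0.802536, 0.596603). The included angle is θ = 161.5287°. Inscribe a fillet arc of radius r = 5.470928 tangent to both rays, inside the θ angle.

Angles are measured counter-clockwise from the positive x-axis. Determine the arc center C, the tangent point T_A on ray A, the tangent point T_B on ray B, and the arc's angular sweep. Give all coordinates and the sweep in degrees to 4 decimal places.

bisector direction at 315.8626° = (0.717672,-0.696381)
center distance |VC| = r/sin(θ/2) = 5.470928/sin(80.7643°) = 5.542781
C = V + |VC|·bis = (5.5453,-19.7767)
T_A = V + ((C−V)·d_A)·d_A = V + 0.8896·d_A = (1.0584,-16.6464)
T_B = V + ((C−V)·d_B)·d_B = V + 0.8896·d_B = (2.2813,-15.3861)
sweep = 180° − θ = 18.4713°

center=(5.5453,-19.7767) T_A=(1.0584,-16.6464) T_B=(2.2813,-15.3861) sweep=18.4713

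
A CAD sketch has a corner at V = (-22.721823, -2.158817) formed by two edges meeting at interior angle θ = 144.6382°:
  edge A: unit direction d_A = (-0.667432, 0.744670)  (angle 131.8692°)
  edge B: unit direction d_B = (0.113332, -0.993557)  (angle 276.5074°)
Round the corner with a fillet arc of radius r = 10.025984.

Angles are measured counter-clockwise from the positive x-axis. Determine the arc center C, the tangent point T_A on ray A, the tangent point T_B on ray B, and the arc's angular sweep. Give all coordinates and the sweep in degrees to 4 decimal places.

bisector direction at 204.1883° = (-0.912204,-0.409737)
center distance |VC| = r/sin(θ/2) = 10.025984/sin(72.3191°) = 10.523064
C = V + |VC|·bis = (-32.3210,-6.4705)
T_A = V + ((C−V)·d_A)·d_A = V + 3.1960·d_A = (-24.8549,0.2212)
T_B = V + ((C−V)·d_B)·d_B = V + 3.1960·d_B = (-22.3596,-5.3342)
sweep = 180° − θ = 35.3618°

center=(-32.3210,-6.4705) T_A=(-24.8549,0.2212) T_B=(-22.3596,-5.3342) sweep=35.3618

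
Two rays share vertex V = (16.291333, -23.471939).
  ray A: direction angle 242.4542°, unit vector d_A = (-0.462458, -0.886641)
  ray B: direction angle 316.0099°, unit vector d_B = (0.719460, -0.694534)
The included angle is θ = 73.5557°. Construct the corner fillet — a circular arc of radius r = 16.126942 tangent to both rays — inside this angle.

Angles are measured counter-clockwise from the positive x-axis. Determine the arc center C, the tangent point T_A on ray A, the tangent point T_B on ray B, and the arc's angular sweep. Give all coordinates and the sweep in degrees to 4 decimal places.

center=(20.6128,-50.0590) T_A=(6.3139,-42.6010) T_B=(31.8135,-38.4563) sweep=106.4443

bisector direction at 279.2321° = (0.160433,-0.987047)
center distance |VC| = r/sin(θ/2) = 16.126942/sin(36.7779°) = 26.935969
C = V + |VC|·bis = (20.6128,-50.0590)
T_A = V + ((C−V)·d_A)·d_A = V + 21.5747·d_A = (6.3139,-42.6010)
T_B = V + ((C−V)·d_B)·d_B = V + 21.5747·d_B = (31.8135,-38.4563)
sweep = 180° − θ = 106.4443°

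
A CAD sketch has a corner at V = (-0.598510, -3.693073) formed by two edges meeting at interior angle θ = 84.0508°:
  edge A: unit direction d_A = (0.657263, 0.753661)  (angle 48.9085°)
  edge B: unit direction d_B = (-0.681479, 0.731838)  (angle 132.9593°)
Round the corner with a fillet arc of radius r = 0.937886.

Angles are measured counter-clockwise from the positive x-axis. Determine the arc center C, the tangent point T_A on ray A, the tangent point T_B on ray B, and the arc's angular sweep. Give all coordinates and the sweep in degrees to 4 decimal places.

bisector direction at 90.9339° = (-0.016299,0.999867)
center distance |VC| = r/sin(θ/2) = 0.937886/sin(42.0254°) = 1.400959
C = V + |VC|·bis = (-0.6213,-2.2923)
T_A = V + ((C−V)·d_A)·d_A = V + 1.0407·d_A = (0.0855,-2.9087)
T_B = V + ((C−V)·d_B)·d_B = V + 1.0407·d_B = (-1.3077,-2.9314)
sweep = 180° − θ = 95.9492°

center=(-0.6213,-2.2923) T_A=(0.0855,-2.9087) T_B=(-1.3077,-2.9314) sweep=95.9492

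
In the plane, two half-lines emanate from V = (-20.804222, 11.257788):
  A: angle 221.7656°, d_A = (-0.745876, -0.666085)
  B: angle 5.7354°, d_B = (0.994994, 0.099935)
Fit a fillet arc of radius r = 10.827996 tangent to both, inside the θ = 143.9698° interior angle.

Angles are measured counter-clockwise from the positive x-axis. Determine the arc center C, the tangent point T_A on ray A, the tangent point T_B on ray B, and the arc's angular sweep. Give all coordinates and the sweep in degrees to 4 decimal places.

center=(-16.2184,0.8359) T_A=(-23.4307,8.9122) T_B=(-17.3005,11.6097) sweep=36.0302

bisector direction at 293.7505° = (0.402755,-0.915308)
center distance |VC| = r/sin(θ/2) = 10.827996/sin(71.9849°) = 11.386204
C = V + |VC|·bis = (-16.2184,0.8359)
T_A = V + ((C−V)·d_A)·d_A = V + 3.5214·d_A = (-23.4307,8.9122)
T_B = V + ((C−V)·d_B)·d_B = V + 3.5214·d_B = (-17.3005,11.6097)
sweep = 180° − θ = 36.0302°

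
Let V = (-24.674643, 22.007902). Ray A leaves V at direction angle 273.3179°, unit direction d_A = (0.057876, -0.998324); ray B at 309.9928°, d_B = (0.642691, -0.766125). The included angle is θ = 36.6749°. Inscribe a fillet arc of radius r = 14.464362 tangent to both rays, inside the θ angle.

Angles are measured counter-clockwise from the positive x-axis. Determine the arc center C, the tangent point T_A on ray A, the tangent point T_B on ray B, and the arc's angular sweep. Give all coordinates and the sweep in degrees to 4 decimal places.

bisector direction at 291.6554° = (0.369023,-0.929420)
center distance |VC| = r/sin(θ/2) = 14.464362/sin(18.3375°) = 45.975099
C = V + |VC|·bis = (-7.7088,-20.7223)
T_A = V + ((C−V)·d_A)·d_A = V + 43.6405·d_A = (-22.1489,-21.5594)
T_B = V + ((C−V)·d_B)·d_B = V + 43.6405·d_B = (3.3727,-11.4262)
sweep = 180° − θ = 143.3251°

center=(-7.7088,-20.7223) T_A=(-22.1489,-21.5594) T_B=(3.3727,-11.4262) sweep=143.3251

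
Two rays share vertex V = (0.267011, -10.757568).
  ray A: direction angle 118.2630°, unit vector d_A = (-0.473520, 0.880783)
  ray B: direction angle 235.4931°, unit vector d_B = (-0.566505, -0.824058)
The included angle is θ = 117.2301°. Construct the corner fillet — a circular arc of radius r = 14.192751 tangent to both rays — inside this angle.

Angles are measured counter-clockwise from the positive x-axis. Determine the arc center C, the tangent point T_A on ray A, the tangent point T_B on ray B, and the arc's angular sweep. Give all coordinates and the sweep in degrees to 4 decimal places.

center=(-16.3335,-9.8521) T_A=(-3.8328,-3.1316) T_B=(-4.6379,-17.8924) sweep=62.7699

bisector direction at 176.8781° = (-0.998516,0.054461)
center distance |VC| = r/sin(θ/2) = 14.192751/sin(58.6150°) = 16.625228
C = V + |VC|·bis = (-16.3335,-9.8521)
T_A = V + ((C−V)·d_A)·d_A = V + 8.6582·d_A = (-3.8328,-3.1316)
T_B = V + ((C−V)·d_B)·d_B = V + 8.6582·d_B = (-4.6379,-17.8924)
sweep = 180° − θ = 62.7699°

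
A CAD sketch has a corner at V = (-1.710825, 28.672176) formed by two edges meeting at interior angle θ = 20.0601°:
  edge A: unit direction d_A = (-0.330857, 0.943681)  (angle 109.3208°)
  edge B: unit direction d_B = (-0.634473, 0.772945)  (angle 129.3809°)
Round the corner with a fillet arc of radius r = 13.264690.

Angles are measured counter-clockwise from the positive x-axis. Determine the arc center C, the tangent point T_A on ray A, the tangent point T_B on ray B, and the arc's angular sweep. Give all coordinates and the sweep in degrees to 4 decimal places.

center=(-39.0420,95.0574) T_A=(-26.5244,99.4461) T_B=(-49.2949,86.6413) sweep=159.9399

bisector direction at 119.3509° = (-0.490156,0.871635)
center distance |VC| = r/sin(θ/2) = 13.264690/sin(10.0300°) = 76.161778
C = V + |VC|·bis = (-39.0420,95.0574)
T_A = V + ((C−V)·d_A)·d_A = V + 74.9978·d_A = (-26.5244,99.4461)
T_B = V + ((C−V)·d_B)·d_B = V + 74.9978·d_B = (-49.2949,86.6413)
sweep = 180° − θ = 159.9399°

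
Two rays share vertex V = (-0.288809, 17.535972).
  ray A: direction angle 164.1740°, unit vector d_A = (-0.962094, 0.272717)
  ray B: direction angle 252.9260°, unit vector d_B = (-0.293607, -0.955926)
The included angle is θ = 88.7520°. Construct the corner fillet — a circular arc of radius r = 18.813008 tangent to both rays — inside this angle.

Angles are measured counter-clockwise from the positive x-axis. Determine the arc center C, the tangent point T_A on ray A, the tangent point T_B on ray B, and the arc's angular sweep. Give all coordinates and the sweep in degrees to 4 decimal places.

center=(-23.9179,4.6797) T_A=(-18.7873,22.7796) T_B=(-5.9341,-0.8439) sweep=91.2480

bisector direction at 208.5500° = (-0.878400,-0.477925)
center distance |VC| = r/sin(θ/2) = 18.813008/sin(44.3760°) = 26.900166
C = V + |VC|·bis = (-23.9179,4.6797)
T_A = V + ((C−V)·d_A)·d_A = V + 19.2273·d_A = (-18.7873,22.7796)
T_B = V + ((C−V)·d_B)·d_B = V + 19.2273·d_B = (-5.9341,-0.8439)
sweep = 180° − θ = 91.2480°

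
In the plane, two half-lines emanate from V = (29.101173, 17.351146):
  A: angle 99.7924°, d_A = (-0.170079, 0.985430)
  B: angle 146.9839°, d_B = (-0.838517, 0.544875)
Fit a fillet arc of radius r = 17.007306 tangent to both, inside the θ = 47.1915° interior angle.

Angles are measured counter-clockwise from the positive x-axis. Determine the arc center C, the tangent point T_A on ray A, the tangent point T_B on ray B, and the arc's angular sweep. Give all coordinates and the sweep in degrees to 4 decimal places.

bisector direction at 123.3881° = (-0.550308,0.834962)
center distance |VC| = r/sin(θ/2) = 17.007306/sin(23.5957°) = 42.488411
C = V + |VC|·bis = (5.7195,52.8273)
T_A = V + ((C−V)·d_A)·d_A = V + 38.9361·d_A = (22.4790,55.7199)
T_B = V + ((C−V)·d_B)·d_B = V + 38.9361·d_B = (-3.5474,38.5664)
sweep = 180° − θ = 132.8085°

center=(5.7195,52.8273) T_A=(22.4790,55.7199) T_B=(-3.5474,38.5664) sweep=132.8085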